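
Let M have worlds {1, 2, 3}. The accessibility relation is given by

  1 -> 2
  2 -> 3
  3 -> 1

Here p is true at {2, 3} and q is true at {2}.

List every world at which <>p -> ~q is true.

{1, 3}

1: <>p is T, ~q is T. ✓
2: <>p is T, ~q is F. ✗
3: <>p is F, ~q is T. ✓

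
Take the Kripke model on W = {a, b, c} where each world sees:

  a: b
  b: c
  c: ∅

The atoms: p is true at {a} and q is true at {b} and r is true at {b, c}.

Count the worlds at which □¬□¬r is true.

2

a: successors {b}; ¬□¬r there: b:T. ✓
b: successors {c}; ¬□¬r there: c:F. ✗
c: no successors, so □¬□¬r holds vacuously. ✓
Satisfying worlds: {a, c}.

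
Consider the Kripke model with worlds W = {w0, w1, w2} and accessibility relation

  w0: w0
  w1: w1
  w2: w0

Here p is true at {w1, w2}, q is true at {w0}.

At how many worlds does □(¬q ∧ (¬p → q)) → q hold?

w0: □(¬q ∧ (¬p → q)) is F, q is T. ✓
w1: □(¬q ∧ (¬p → q)) is T, q is F. ✗
w2: □(¬q ∧ (¬p → q)) is F, q is F. ✓
Satisfying worlds: {w0, w2}.

2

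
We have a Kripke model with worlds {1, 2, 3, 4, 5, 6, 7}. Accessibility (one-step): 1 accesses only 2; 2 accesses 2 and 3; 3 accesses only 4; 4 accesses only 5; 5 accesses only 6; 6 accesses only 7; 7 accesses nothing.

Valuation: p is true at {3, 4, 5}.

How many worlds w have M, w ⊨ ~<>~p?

3

1: <>~p is T. ✗
2: <>~p is T. ✗
3: <>~p is F. ✓
4: <>~p is F. ✓
5: <>~p is T. ✗
6: <>~p is T. ✗
7: <>~p is F. ✓
Satisfying worlds: {3, 4, 7}.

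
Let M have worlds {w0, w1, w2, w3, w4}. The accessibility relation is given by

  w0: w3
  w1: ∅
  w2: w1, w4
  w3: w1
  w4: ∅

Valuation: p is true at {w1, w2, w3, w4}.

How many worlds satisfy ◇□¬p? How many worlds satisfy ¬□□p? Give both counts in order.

2 and 0

For ◇□¬p:
w0: successors {w3}; □¬p there: w3:F. ✗
w1: no successors, so ◇□¬p fails. ✗
w2: successors {w1, w4}; □¬p there: w1:T, w4:T. ✓
w3: successors {w1}; □¬p there: w1:T. ✓
w4: no successors, so ◇□¬p fails. ✗
— 2 worlds.
For ¬□□p:
w0: □□p is T. ✗
w1: □□p is T. ✗
w2: □□p is T. ✗
w3: □□p is T. ✗
w4: □□p is T. ✗
— 0 worlds.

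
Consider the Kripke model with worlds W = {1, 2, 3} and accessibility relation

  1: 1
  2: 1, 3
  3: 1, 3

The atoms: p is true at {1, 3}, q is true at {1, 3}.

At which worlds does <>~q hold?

1: successors {1}; ~q there: 1:F. ✗
2: successors {1, 3}; ~q there: 1:F, 3:F. ✗
3: successors {1, 3}; ~q there: 1:F, 3:F. ✗

∅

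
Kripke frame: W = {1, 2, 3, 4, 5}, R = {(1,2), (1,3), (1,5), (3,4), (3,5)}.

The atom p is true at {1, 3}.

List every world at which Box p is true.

{2, 4, 5}

1: successors {2, 3, 5}; p there: 2:F, 3:T, 5:F. ✗
2: no successors, so Box p holds vacuously. ✓
3: successors {4, 5}; p there: 4:F, 5:F. ✗
4: no successors, so Box p holds vacuously. ✓
5: no successors, so Box p holds vacuously. ✓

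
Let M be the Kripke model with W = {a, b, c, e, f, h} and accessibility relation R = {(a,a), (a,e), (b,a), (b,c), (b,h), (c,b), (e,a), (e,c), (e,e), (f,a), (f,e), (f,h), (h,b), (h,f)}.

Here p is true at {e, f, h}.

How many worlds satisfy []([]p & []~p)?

a: successors {a, e}; []p & []~p there: a:F, e:F. ✗
b: successors {a, c, h}; []p & []~p there: a:F, c:F, h:F. ✗
c: successors {b}; []p & []~p there: b:F. ✗
e: successors {a, c, e}; []p & []~p there: a:F, c:F, e:F. ✗
f: successors {a, e, h}; []p & []~p there: a:F, e:F, h:F. ✗
h: successors {b, f}; []p & []~p there: b:F, f:F. ✗
Satisfying worlds: ∅.

0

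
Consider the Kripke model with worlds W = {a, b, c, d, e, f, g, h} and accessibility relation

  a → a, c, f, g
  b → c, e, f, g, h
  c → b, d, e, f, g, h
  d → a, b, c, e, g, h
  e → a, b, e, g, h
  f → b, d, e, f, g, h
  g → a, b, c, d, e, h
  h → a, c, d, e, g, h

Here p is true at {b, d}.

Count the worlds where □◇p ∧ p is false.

a: □◇p is F, p is F. ✗
b: □◇p is T, p is T. ✓
c: □◇p is F, p is F. ✗
d: □◇p is F, p is T. ✗
e: □◇p is F, p is F. ✗
f: □◇p is F, p is F. ✗
g: □◇p is F, p is F. ✗
h: □◇p is F, p is F. ✗
Satisfying worlds: {b}.
So □◇p ∧ p fails at the other 7 worlds.

7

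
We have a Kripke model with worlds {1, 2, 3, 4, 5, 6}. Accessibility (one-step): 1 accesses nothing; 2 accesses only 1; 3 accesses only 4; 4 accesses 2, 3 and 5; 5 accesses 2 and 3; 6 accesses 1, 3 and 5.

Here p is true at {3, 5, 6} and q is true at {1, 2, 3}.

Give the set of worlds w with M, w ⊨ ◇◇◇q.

{3, 4, 5, 6}

1: no successors, so ◇◇◇q fails. ✗
2: successors {1}; ◇◇q there: 1:F. ✗
3: successors {4}; ◇◇q there: 4:T. ✓
4: successors {2, 3, 5}; ◇◇q there: 2:F, 3:T, 5:T. ✓
5: successors {2, 3}; ◇◇q there: 2:F, 3:T. ✓
6: successors {1, 3, 5}; ◇◇q there: 1:F, 3:T, 5:T. ✓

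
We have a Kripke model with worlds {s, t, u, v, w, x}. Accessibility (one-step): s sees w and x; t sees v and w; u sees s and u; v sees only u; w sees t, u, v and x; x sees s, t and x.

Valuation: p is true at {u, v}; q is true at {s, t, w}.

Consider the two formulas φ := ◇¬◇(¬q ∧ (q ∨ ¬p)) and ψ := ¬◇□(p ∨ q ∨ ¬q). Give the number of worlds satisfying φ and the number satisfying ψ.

5 and 0

For ◇¬◇(¬q ∧ (q ∨ ¬p)):
s: successors {w, x}; ¬◇(¬q ∧ (q ∨ ¬p)) there: w:F, x:F. ✗
t: successors {v, w}; ¬◇(¬q ∧ (q ∨ ¬p)) there: v:T, w:F. ✓
u: successors {s, u}; ¬◇(¬q ∧ (q ∨ ¬p)) there: s:F, u:T. ✓
v: successors {u}; ¬◇(¬q ∧ (q ∨ ¬p)) there: u:T. ✓
w: successors {t, u, v, x}; ¬◇(¬q ∧ (q ∨ ¬p)) there: t:T, u:T, v:T, x:F. ✓
x: successors {s, t, x}; ¬◇(¬q ∧ (q ∨ ¬p)) there: s:F, t:T, x:F. ✓
— 5 worlds.
For ¬◇□(p ∨ q ∨ ¬q):
s: ◇□(p ∨ q ∨ ¬q) is T. ✗
t: ◇□(p ∨ q ∨ ¬q) is T. ✗
u: ◇□(p ∨ q ∨ ¬q) is T. ✗
v: ◇□(p ∨ q ∨ ¬q) is T. ✗
w: ◇□(p ∨ q ∨ ¬q) is T. ✗
x: ◇□(p ∨ q ∨ ¬q) is T. ✗
— 0 worlds.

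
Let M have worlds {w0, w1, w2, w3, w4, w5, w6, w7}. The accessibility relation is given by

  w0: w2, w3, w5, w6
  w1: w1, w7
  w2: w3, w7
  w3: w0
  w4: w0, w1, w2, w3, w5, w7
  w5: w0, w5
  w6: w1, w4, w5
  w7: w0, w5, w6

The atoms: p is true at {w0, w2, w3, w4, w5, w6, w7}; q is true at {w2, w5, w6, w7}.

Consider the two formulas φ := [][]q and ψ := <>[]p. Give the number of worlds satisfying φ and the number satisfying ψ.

0 and 8

For [][]q:
w0: successors {w2, w3, w5, w6}; []q there: w2:F, w3:F, w5:F, w6:F. ✗
w1: successors {w1, w7}; []q there: w1:F, w7:F. ✗
w2: successors {w3, w7}; []q there: w3:F, w7:F. ✗
w3: successors {w0}; []q there: w0:F. ✗
w4: successors {w0, w1, w2, w3, w5, w7}; []q there: w0:F, w1:F, w2:F, w3:F, w5:F, w7:F. ✗
w5: successors {w0, w5}; []q there: w0:F, w5:F. ✗
w6: successors {w1, w4, w5}; []q there: w1:F, w4:F, w5:F. ✗
w7: successors {w0, w5, w6}; []q there: w0:F, w5:F, w6:F. ✗
— 0 worlds.
For <>[]p:
w0: successors {w2, w3, w5, w6}; []p there: w2:T, w3:T, w5:T, w6:F. ✓
w1: successors {w1, w7}; []p there: w1:F, w7:T. ✓
w2: successors {w3, w7}; []p there: w3:T, w7:T. ✓
w3: successors {w0}; []p there: w0:T. ✓
w4: successors {w0, w1, w2, w3, w5, w7}; []p there: w0:T, w1:F, w2:T, w3:T, w5:T, w7:T. ✓
w5: successors {w0, w5}; []p there: w0:T, w5:T. ✓
w6: successors {w1, w4, w5}; []p there: w1:F, w4:F, w5:T. ✓
w7: successors {w0, w5, w6}; []p there: w0:T, w5:T, w6:F. ✓
— 8 worlds.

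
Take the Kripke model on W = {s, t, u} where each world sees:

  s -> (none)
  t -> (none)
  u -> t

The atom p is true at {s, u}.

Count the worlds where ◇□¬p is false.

2

s: no successors, so ◇□¬p fails. ✗
t: no successors, so ◇□¬p fails. ✗
u: successors {t}; □¬p there: t:T. ✓
Satisfying worlds: {u}.
So ◇□¬p fails at the other 2 worlds.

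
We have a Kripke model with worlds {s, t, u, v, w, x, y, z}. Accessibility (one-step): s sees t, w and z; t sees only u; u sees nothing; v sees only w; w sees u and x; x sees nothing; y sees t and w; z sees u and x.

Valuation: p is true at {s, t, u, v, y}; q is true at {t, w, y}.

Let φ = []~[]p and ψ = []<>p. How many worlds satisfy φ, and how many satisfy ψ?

3 and 5

For []~[]p:
s: successors {t, w, z}; ~[]p there: t:F, w:T, z:T. ✗
t: successors {u}; ~[]p there: u:F. ✗
u: no successors, so []~[]p holds vacuously. ✓
v: successors {w}; ~[]p there: w:T. ✓
w: successors {u, x}; ~[]p there: u:F, x:F. ✗
x: no successors, so []~[]p holds vacuously. ✓
y: successors {t, w}; ~[]p there: t:F, w:T. ✗
z: successors {u, x}; ~[]p there: u:F, x:F. ✗
— 3 worlds.
For []<>p:
s: successors {t, w, z}; <>p there: t:T, w:T, z:T. ✓
t: successors {u}; <>p there: u:F. ✗
u: no successors, so []<>p holds vacuously. ✓
v: successors {w}; <>p there: w:T. ✓
w: successors {u, x}; <>p there: u:F, x:F. ✗
x: no successors, so []<>p holds vacuously. ✓
y: successors {t, w}; <>p there: t:T, w:T. ✓
z: successors {u, x}; <>p there: u:F, x:F. ✗
— 5 worlds.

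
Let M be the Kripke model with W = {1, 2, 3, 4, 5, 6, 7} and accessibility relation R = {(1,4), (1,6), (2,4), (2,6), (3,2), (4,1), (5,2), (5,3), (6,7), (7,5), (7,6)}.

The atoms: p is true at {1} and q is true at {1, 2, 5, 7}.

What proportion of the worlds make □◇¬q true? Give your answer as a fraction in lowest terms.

1: successors {4, 6}; ◇¬q there: 4:F, 6:F. ✗
2: successors {4, 6}; ◇¬q there: 4:F, 6:F. ✗
3: successors {2}; ◇¬q there: 2:T. ✓
4: successors {1}; ◇¬q there: 1:T. ✓
5: successors {2, 3}; ◇¬q there: 2:T, 3:F. ✗
6: successors {7}; ◇¬q there: 7:T. ✓
7: successors {5, 6}; ◇¬q there: 5:T, 6:F. ✗
That's 3 of 7 worlds, so 3/7.

3/7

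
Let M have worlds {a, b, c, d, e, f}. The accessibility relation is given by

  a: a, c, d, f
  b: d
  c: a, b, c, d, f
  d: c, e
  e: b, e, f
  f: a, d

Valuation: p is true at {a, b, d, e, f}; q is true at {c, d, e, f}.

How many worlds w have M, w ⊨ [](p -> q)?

2

a: successors {a, c, d, f}; p -> q there: a:F, c:T, d:T, f:T. ✗
b: successors {d}; p -> q there: d:T. ✓
c: successors {a, b, c, d, f}; p -> q there: a:F, b:F, c:T, d:T, f:T. ✗
d: successors {c, e}; p -> q there: c:T, e:T. ✓
e: successors {b, e, f}; p -> q there: b:F, e:T, f:T. ✗
f: successors {a, d}; p -> q there: a:F, d:T. ✗
Satisfying worlds: {b, d}.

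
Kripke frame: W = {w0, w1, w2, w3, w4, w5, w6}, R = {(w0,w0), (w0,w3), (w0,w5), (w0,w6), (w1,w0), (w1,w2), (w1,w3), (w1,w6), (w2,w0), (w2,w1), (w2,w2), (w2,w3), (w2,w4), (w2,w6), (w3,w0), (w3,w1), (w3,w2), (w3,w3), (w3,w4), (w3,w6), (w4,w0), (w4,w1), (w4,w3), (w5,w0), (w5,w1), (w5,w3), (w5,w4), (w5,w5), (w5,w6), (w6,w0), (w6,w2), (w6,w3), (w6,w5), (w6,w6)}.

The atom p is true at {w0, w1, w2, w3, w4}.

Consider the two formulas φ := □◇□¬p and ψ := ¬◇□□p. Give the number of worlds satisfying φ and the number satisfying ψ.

For □◇□¬p:
w0: successors {w0, w3, w5, w6}; ◇□¬p there: w0:F, w3:F, w5:F, w6:F. ✗
w1: successors {w0, w2, w3, w6}; ◇□¬p there: w0:F, w2:F, w3:F, w6:F. ✗
w2: successors {w0, w1, w2, w3, w4, w6}; ◇□¬p there: w0:F, w1:F, w2:F, w3:F, w4:F, w6:F. ✗
w3: successors {w0, w1, w2, w3, w4, w6}; ◇□¬p there: w0:F, w1:F, w2:F, w3:F, w4:F, w6:F. ✗
w4: successors {w0, w1, w3}; ◇□¬p there: w0:F, w1:F, w3:F. ✗
w5: successors {w0, w1, w3, w4, w5, w6}; ◇□¬p there: w0:F, w1:F, w3:F, w4:F, w5:F, w6:F. ✗
w6: successors {w0, w2, w3, w5, w6}; ◇□¬p there: w0:F, w2:F, w3:F, w5:F, w6:F. ✗
— 0 worlds.
For ¬◇□□p:
w0: ◇□□p is F. ✓
w1: ◇□□p is F. ✓
w2: ◇□□p is F. ✓
w3: ◇□□p is F. ✓
w4: ◇□□p is F. ✓
w5: ◇□□p is F. ✓
w6: ◇□□p is F. ✓
— 7 worlds.

0 and 7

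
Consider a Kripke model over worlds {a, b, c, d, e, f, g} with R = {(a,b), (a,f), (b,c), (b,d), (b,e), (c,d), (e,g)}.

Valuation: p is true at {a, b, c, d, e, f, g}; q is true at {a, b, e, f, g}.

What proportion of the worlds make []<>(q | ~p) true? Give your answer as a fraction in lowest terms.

3/7

a: successors {b, f}; <>(q | ~p) there: b:T, f:F. ✗
b: successors {c, d, e}; <>(q | ~p) there: c:F, d:F, e:T. ✗
c: successors {d}; <>(q | ~p) there: d:F. ✗
d: no successors, so []<>(q | ~p) holds vacuously. ✓
e: successors {g}; <>(q | ~p) there: g:F. ✗
f: no successors, so []<>(q | ~p) holds vacuously. ✓
g: no successors, so []<>(q | ~p) holds vacuously. ✓
That's 3 of 7 worlds, so 3/7.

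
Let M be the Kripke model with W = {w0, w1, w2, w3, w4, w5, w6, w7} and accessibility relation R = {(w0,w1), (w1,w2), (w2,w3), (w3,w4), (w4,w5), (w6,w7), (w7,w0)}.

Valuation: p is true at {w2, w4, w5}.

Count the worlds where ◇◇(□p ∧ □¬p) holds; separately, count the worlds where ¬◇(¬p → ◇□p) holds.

1 and 3

For ◇◇(□p ∧ □¬p):
w0: successors {w1}; ◇(□p ∧ □¬p) there: w1:F. ✗
w1: successors {w2}; ◇(□p ∧ □¬p) there: w2:F. ✗
w2: successors {w3}; ◇(□p ∧ □¬p) there: w3:F. ✗
w3: successors {w4}; ◇(□p ∧ □¬p) there: w4:T. ✓
w4: successors {w5}; ◇(□p ∧ □¬p) there: w5:F. ✗
w5: no successors, so ◇◇(□p ∧ □¬p) fails. ✗
w6: successors {w7}; ◇(□p ∧ □¬p) there: w7:F. ✗
w7: successors {w0}; ◇(□p ∧ □¬p) there: w0:F. ✗
— 1 world.
For ¬◇(¬p → ◇□p):
w0: ◇(¬p → ◇□p) is F. ✓
w1: ◇(¬p → ◇□p) is T. ✗
w2: ◇(¬p → ◇□p) is T. ✗
w3: ◇(¬p → ◇□p) is T. ✗
w4: ◇(¬p → ◇□p) is T. ✗
w5: ◇(¬p → ◇□p) is F. ✓
w6: ◇(¬p → ◇□p) is F. ✓
w7: ◇(¬p → ◇□p) is T. ✗
— 3 worlds.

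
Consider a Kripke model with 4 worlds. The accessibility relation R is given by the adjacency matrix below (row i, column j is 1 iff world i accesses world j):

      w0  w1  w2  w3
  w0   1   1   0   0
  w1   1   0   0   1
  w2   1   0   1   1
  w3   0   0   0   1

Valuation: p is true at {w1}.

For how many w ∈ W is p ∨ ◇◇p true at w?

3

w0: p is F, ◇◇p is T. ✓
w1: p is T, ◇◇p is T. ✓
w2: p is F, ◇◇p is T. ✓
w3: p is F, ◇◇p is F. ✗
Satisfying worlds: {w0, w1, w2}.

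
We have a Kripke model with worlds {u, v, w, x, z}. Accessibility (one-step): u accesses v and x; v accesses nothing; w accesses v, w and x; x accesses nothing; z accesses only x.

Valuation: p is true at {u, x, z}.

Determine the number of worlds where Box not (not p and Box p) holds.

u: successors {v, x}; not (not p and Box p) there: v:F, x:T. ✗
v: no successors, so Box not (not p and Box p) holds vacuously. ✓
w: successors {v, w, x}; not (not p and Box p) there: v:F, w:T, x:T. ✗
x: no successors, so Box not (not p and Box p) holds vacuously. ✓
z: successors {x}; not (not p and Box p) there: x:T. ✓
Satisfying worlds: {v, x, z}.

3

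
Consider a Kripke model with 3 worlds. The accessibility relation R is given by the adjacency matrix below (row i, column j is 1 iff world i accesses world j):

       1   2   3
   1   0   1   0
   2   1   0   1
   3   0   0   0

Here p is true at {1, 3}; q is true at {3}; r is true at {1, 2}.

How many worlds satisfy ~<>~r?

1: <>~r is F. ✓
2: <>~r is T. ✗
3: <>~r is F. ✓
Satisfying worlds: {1, 3}.

2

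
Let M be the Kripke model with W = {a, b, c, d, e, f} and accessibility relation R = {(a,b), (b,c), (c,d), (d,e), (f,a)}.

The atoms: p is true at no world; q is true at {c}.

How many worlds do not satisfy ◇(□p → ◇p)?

a: successors {b}; □p → ◇p there: b:T. ✓
b: successors {c}; □p → ◇p there: c:T. ✓
c: successors {d}; □p → ◇p there: d:T. ✓
d: successors {e}; □p → ◇p there: e:F. ✗
e: no successors, so ◇(□p → ◇p) fails. ✗
f: successors {a}; □p → ◇p there: a:T. ✓
Satisfying worlds: {a, b, c, f}.
So ◇(□p → ◇p) fails at the other 2 worlds.

2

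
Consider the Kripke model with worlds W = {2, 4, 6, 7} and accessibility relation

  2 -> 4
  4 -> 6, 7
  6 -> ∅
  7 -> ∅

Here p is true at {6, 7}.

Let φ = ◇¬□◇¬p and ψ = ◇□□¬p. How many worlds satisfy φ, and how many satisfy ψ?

1 and 2

For ◇¬□◇¬p:
2: successors {4}; ¬□◇¬p there: 4:T. ✓
4: successors {6, 7}; ¬□◇¬p there: 6:F, 7:F. ✗
6: no successors, so ◇¬□◇¬p fails. ✗
7: no successors, so ◇¬□◇¬p fails. ✗
— 1 world.
For ◇□□¬p:
2: successors {4}; □□¬p there: 4:T. ✓
4: successors {6, 7}; □□¬p there: 6:T, 7:T. ✓
6: no successors, so ◇□□¬p fails. ✗
7: no successors, so ◇□□¬p fails. ✗
— 2 worlds.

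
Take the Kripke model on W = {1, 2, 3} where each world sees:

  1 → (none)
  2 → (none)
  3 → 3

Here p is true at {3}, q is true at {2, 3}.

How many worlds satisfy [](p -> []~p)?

1: no successors, so [](p -> []~p) holds vacuously. ✓
2: no successors, so [](p -> []~p) holds vacuously. ✓
3: successors {3}; p -> []~p there: 3:F. ✗
Satisfying worlds: {1, 2}.

2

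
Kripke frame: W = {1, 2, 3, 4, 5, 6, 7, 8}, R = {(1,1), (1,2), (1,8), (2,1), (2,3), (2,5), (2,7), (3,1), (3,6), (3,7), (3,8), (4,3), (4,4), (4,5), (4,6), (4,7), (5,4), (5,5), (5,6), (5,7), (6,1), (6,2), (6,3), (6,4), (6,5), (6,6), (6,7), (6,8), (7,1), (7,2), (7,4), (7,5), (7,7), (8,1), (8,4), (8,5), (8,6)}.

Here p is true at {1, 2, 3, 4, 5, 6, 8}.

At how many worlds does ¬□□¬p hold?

8

1: □□¬p is F. ✓
2: □□¬p is F. ✓
3: □□¬p is F. ✓
4: □□¬p is F. ✓
5: □□¬p is F. ✓
6: □□¬p is F. ✓
7: □□¬p is F. ✓
8: □□¬p is F. ✓
Satisfying worlds: {1, 2, 3, 4, 5, 6, 7, 8}.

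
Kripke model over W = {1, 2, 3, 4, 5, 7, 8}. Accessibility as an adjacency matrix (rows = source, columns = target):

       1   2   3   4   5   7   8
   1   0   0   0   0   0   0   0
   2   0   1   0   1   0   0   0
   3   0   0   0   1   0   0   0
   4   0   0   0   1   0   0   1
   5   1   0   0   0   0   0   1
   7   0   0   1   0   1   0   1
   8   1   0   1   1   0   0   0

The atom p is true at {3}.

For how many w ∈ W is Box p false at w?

1: no successors, so Box p holds vacuously. ✓
2: successors {2, 4}; p there: 2:F, 4:F. ✗
3: successors {4}; p there: 4:F. ✗
4: successors {4, 8}; p there: 4:F, 8:F. ✗
5: successors {1, 8}; p there: 1:F, 8:F. ✗
7: successors {3, 5, 8}; p there: 3:T, 5:F, 8:F. ✗
8: successors {1, 3, 4}; p there: 1:F, 3:T, 4:F. ✗
Satisfying worlds: {1}.
So Box p fails at the other 6 worlds.

6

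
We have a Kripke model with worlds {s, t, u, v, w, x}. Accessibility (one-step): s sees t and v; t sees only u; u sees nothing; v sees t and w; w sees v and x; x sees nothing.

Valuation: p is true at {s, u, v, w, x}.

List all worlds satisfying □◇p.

s: successors {t, v}; ◇p there: t:T, v:T. ✓
t: successors {u}; ◇p there: u:F. ✗
u: no successors, so □◇p holds vacuously. ✓
v: successors {t, w}; ◇p there: t:T, w:T. ✓
w: successors {v, x}; ◇p there: v:T, x:F. ✗
x: no successors, so □◇p holds vacuously. ✓

{s, u, v, x}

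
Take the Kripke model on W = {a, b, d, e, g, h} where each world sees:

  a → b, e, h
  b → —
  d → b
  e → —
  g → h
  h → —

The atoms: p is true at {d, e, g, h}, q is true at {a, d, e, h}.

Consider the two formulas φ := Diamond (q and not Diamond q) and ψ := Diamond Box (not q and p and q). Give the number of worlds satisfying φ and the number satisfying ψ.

2 and 3

For Diamond (q and not Diamond q):
a: successors {b, e, h}; q and not Diamond q there: b:F, e:T, h:T. ✓
b: no successors, so Diamond (q and not Diamond q) fails. ✗
d: successors {b}; q and not Diamond q there: b:F. ✗
e: no successors, so Diamond (q and not Diamond q) fails. ✗
g: successors {h}; q and not Diamond q there: h:T. ✓
h: no successors, so Diamond (q and not Diamond q) fails. ✗
— 2 worlds.
For Diamond Box (not q and p and q):
a: successors {b, e, h}; Box (not q and p and q) there: b:T, e:T, h:T. ✓
b: no successors, so Diamond Box (not q and p and q) fails. ✗
d: successors {b}; Box (not q and p and q) there: b:T. ✓
e: no successors, so Diamond Box (not q and p and q) fails. ✗
g: successors {h}; Box (not q and p and q) there: h:T. ✓
h: no successors, so Diamond Box (not q and p and q) fails. ✗
— 3 worlds.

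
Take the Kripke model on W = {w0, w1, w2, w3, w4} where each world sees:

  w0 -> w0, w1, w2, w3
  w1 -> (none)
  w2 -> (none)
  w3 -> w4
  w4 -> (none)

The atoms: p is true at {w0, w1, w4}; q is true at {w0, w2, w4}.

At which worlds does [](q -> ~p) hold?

w0: successors {w0, w1, w2, w3}; q -> ~p there: w0:F, w1:T, w2:T, w3:T. ✗
w1: no successors, so [](q -> ~p) holds vacuously. ✓
w2: no successors, so [](q -> ~p) holds vacuously. ✓
w3: successors {w4}; q -> ~p there: w4:F. ✗
w4: no successors, so [](q -> ~p) holds vacuously. ✓

{w1, w2, w4}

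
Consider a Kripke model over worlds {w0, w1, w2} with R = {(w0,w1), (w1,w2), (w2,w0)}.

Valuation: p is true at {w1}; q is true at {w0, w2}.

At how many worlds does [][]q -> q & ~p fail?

1

w0: [][]q is T, q & ~p is T. ✓
w1: [][]q is T, q & ~p is F. ✗
w2: [][]q is F, q & ~p is T. ✓
Satisfying worlds: {w0, w2}.
So [][]q -> q & ~p fails at the other 1 world.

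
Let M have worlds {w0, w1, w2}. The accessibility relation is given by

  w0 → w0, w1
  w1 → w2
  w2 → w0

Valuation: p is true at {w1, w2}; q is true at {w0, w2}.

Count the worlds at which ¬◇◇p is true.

1

w0: ◇◇p is T. ✗
w1: ◇◇p is F. ✓
w2: ◇◇p is T. ✗
Satisfying worlds: {w1}.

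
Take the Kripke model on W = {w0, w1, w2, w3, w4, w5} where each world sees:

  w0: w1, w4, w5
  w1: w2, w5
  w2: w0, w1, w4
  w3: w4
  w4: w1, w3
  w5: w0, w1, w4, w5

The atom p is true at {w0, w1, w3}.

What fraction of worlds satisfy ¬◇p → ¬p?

2/3

w0: ¬◇p is F, ¬p is F. ✓
w1: ¬◇p is T, ¬p is F. ✗
w2: ¬◇p is F, ¬p is T. ✓
w3: ¬◇p is T, ¬p is F. ✗
w4: ¬◇p is F, ¬p is T. ✓
w5: ¬◇p is F, ¬p is T. ✓
That's 4 of 6 worlds, so 4/6 = 2/3.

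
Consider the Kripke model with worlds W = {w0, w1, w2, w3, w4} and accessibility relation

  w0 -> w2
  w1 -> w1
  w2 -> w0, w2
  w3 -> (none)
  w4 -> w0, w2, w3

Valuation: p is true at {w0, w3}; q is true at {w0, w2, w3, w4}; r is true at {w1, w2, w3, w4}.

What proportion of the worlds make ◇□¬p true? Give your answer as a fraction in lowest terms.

w0: successors {w2}; □¬p there: w2:F. ✗
w1: successors {w1}; □¬p there: w1:T. ✓
w2: successors {w0, w2}; □¬p there: w0:T, w2:F. ✓
w3: no successors, so ◇□¬p fails. ✗
w4: successors {w0, w2, w3}; □¬p there: w0:T, w2:F, w3:T. ✓
That's 3 of 5 worlds, so 3/5.

3/5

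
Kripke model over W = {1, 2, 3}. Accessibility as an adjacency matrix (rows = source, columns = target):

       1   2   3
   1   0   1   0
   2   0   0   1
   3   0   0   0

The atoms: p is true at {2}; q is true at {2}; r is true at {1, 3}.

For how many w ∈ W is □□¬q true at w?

1: successors {2}; □¬q there: 2:T. ✓
2: successors {3}; □¬q there: 3:T. ✓
3: no successors, so □□¬q holds vacuously. ✓
Satisfying worlds: {1, 2, 3}.

3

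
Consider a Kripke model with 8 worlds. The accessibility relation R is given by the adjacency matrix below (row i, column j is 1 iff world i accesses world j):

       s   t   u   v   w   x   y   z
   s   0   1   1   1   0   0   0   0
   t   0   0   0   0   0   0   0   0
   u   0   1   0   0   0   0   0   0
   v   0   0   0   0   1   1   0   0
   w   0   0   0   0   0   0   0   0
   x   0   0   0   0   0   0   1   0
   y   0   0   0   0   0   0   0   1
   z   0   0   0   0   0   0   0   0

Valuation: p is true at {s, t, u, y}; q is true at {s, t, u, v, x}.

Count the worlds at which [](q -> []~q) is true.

s: successors {t, u, v}; q -> []~q there: t:T, u:F, v:F. ✗
t: no successors, so [](q -> []~q) holds vacuously. ✓
u: successors {t}; q -> []~q there: t:T. ✓
v: successors {w, x}; q -> []~q there: w:T, x:T. ✓
w: no successors, so [](q -> []~q) holds vacuously. ✓
x: successors {y}; q -> []~q there: y:T. ✓
y: successors {z}; q -> []~q there: z:T. ✓
z: no successors, so [](q -> []~q) holds vacuously. ✓
Satisfying worlds: {t, u, v, w, x, y, z}.

7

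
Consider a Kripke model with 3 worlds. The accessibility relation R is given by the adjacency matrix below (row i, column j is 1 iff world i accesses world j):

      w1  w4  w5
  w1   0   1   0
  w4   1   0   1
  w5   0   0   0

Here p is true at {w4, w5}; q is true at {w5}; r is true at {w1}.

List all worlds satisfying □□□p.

{w1, w5}

w1: successors {w4}; □□p there: w4:T. ✓
w4: successors {w1, w5}; □□p there: w1:F, w5:T. ✗
w5: no successors, so □□□p holds vacuously. ✓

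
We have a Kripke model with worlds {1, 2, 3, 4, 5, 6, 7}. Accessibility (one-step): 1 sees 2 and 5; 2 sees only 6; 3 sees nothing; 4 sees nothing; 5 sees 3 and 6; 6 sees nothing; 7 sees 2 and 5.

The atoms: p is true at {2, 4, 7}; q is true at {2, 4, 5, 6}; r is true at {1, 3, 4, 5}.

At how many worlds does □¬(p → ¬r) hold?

3

1: successors {2, 5}; ¬(p → ¬r) there: 2:F, 5:F. ✗
2: successors {6}; ¬(p → ¬r) there: 6:F. ✗
3: no successors, so □¬(p → ¬r) holds vacuously. ✓
4: no successors, so □¬(p → ¬r) holds vacuously. ✓
5: successors {3, 6}; ¬(p → ¬r) there: 3:F, 6:F. ✗
6: no successors, so □¬(p → ¬r) holds vacuously. ✓
7: successors {2, 5}; ¬(p → ¬r) there: 2:F, 5:F. ✗
Satisfying worlds: {3, 4, 6}.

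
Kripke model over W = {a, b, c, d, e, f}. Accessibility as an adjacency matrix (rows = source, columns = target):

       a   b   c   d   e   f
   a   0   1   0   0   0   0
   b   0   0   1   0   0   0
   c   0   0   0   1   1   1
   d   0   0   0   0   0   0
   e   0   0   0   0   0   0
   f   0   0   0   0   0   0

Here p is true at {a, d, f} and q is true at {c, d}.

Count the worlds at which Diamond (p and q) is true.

1

a: successors {b}; p and q there: b:F. ✗
b: successors {c}; p and q there: c:F. ✗
c: successors {d, e, f}; p and q there: d:T, e:F, f:F. ✓
d: no successors, so Diamond (p and q) fails. ✗
e: no successors, so Diamond (p and q) fails. ✗
f: no successors, so Diamond (p and q) fails. ✗
Satisfying worlds: {c}.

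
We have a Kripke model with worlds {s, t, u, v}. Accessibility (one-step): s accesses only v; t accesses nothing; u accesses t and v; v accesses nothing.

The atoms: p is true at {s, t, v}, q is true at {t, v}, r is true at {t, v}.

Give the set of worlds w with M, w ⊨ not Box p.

s: Box p is T. ✗
t: Box p is T. ✗
u: Box p is T. ✗
v: Box p is T. ✗

∅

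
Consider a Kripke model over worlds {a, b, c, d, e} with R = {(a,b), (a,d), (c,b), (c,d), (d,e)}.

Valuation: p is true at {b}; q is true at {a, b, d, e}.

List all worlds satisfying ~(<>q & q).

{b, c, e}

a: <>q & q is T. ✗
b: <>q & q is F. ✓
c: <>q & q is F. ✓
d: <>q & q is T. ✗
e: <>q & q is F. ✓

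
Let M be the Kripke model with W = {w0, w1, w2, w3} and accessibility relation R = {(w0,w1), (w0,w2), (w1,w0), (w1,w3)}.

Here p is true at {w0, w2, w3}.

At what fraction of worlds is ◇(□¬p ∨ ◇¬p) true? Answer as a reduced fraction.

1/2

w0: successors {w1, w2}; □¬p ∨ ◇¬p there: w1:F, w2:T. ✓
w1: successors {w0, w3}; □¬p ∨ ◇¬p there: w0:T, w3:T. ✓
w2: no successors, so ◇(□¬p ∨ ◇¬p) fails. ✗
w3: no successors, so ◇(□¬p ∨ ◇¬p) fails. ✗
That's 2 of 4 worlds, so 2/4 = 1/2.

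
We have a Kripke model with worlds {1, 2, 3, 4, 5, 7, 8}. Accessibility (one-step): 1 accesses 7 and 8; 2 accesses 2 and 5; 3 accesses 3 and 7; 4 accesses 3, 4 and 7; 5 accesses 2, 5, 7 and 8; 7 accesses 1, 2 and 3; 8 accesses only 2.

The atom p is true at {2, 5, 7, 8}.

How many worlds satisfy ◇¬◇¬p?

5

1: successors {7, 8}; ¬◇¬p there: 7:F, 8:T. ✓
2: successors {2, 5}; ¬◇¬p there: 2:T, 5:T. ✓
3: successors {3, 7}; ¬◇¬p there: 3:F, 7:F. ✗
4: successors {3, 4, 7}; ¬◇¬p there: 3:F, 4:F, 7:F. ✗
5: successors {2, 5, 7, 8}; ¬◇¬p there: 2:T, 5:T, 7:F, 8:T. ✓
7: successors {1, 2, 3}; ¬◇¬p there: 1:T, 2:T, 3:F. ✓
8: successors {2}; ¬◇¬p there: 2:T. ✓
Satisfying worlds: {1, 2, 5, 7, 8}.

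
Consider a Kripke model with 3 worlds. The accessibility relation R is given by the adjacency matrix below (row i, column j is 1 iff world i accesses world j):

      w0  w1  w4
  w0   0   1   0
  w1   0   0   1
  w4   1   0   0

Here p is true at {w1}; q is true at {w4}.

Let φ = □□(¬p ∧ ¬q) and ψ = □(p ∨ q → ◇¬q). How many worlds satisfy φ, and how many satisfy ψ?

For □□(¬p ∧ ¬q):
w0: successors {w1}; □(¬p ∧ ¬q) there: w1:F. ✗
w1: successors {w4}; □(¬p ∧ ¬q) there: w4:T. ✓
w4: successors {w0}; □(¬p ∧ ¬q) there: w0:F. ✗
— 1 world.
For □(p ∨ q → ◇¬q):
w0: successors {w1}; p ∨ q → ◇¬q there: w1:F. ✗
w1: successors {w4}; p ∨ q → ◇¬q there: w4:T. ✓
w4: successors {w0}; p ∨ q → ◇¬q there: w0:T. ✓
— 2 worlds.

1 and 2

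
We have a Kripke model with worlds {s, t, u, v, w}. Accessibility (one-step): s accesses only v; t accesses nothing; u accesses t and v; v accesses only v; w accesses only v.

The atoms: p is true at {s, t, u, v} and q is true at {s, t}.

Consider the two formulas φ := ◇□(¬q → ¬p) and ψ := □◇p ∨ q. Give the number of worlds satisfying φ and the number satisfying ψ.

1 and 4

For ◇□(¬q → ¬p):
s: successors {v}; □(¬q → ¬p) there: v:F. ✗
t: no successors, so ◇□(¬q → ¬p) fails. ✗
u: successors {t, v}; □(¬q → ¬p) there: t:T, v:F. ✓
v: successors {v}; □(¬q → ¬p) there: v:F. ✗
w: successors {v}; □(¬q → ¬p) there: v:F. ✗
— 1 world.
For □◇p ∨ q:
s: □◇p is T, q is T. ✓
t: □◇p is T, q is T. ✓
u: □◇p is F, q is F. ✗
v: □◇p is T, q is F. ✓
w: □◇p is T, q is F. ✓
— 4 worlds.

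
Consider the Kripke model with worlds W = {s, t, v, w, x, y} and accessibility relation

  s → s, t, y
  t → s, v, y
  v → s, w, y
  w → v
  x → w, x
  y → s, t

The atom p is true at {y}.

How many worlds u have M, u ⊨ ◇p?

3

s: successors {s, t, y}; p there: s:F, t:F, y:T. ✓
t: successors {s, v, y}; p there: s:F, v:F, y:T. ✓
v: successors {s, w, y}; p there: s:F, w:F, y:T. ✓
w: successors {v}; p there: v:F. ✗
x: successors {w, x}; p there: w:F, x:F. ✗
y: successors {s, t}; p there: s:F, t:F. ✗
Satisfying worlds: {s, t, v}.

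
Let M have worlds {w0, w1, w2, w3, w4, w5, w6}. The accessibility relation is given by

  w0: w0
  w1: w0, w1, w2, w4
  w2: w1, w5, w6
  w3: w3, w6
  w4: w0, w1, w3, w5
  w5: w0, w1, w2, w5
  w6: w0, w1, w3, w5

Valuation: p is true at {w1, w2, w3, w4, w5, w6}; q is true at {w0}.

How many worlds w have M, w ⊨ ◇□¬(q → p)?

w0: successors {w0}; □¬(q → p) there: w0:T. ✓
w1: successors {w0, w1, w2, w4}; □¬(q → p) there: w0:T, w1:F, w2:F, w4:F. ✓
w2: successors {w1, w5, w6}; □¬(q → p) there: w1:F, w5:F, w6:F. ✗
w3: successors {w3, w6}; □¬(q → p) there: w3:F, w6:F. ✗
w4: successors {w0, w1, w3, w5}; □¬(q → p) there: w0:T, w1:F, w3:F, w5:F. ✓
w5: successors {w0, w1, w2, w5}; □¬(q → p) there: w0:T, w1:F, w2:F, w5:F. ✓
w6: successors {w0, w1, w3, w5}; □¬(q → p) there: w0:T, w1:F, w3:F, w5:F. ✓
Satisfying worlds: {w0, w1, w4, w5, w6}.

5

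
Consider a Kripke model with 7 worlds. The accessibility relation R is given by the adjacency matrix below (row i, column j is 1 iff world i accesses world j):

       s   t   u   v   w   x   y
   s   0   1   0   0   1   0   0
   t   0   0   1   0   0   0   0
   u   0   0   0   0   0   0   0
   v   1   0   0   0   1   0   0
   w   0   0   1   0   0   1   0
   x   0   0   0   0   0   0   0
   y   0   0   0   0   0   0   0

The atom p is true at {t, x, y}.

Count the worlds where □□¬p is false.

s: successors {t, w}; □¬p there: t:T, w:F. ✗
t: successors {u}; □¬p there: u:T. ✓
u: no successors, so □□¬p holds vacuously. ✓
v: successors {s, w}; □¬p there: s:F, w:F. ✗
w: successors {u, x}; □¬p there: u:T, x:T. ✓
x: no successors, so □□¬p holds vacuously. ✓
y: no successors, so □□¬p holds vacuously. ✓
Satisfying worlds: {t, u, w, x, y}.
So □□¬p fails at the other 2 worlds.

2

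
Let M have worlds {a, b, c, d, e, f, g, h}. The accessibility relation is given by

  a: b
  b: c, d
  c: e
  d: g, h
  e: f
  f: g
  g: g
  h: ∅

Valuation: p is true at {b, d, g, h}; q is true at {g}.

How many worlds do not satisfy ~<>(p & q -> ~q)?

5

a: <>(p & q -> ~q) is T. ✗
b: <>(p & q -> ~q) is T. ✗
c: <>(p & q -> ~q) is T. ✗
d: <>(p & q -> ~q) is T. ✗
e: <>(p & q -> ~q) is T. ✗
f: <>(p & q -> ~q) is F. ✓
g: <>(p & q -> ~q) is F. ✓
h: <>(p & q -> ~q) is F. ✓
Satisfying worlds: {f, g, h}.
So ~<>(p & q -> ~q) fails at the other 5 worlds.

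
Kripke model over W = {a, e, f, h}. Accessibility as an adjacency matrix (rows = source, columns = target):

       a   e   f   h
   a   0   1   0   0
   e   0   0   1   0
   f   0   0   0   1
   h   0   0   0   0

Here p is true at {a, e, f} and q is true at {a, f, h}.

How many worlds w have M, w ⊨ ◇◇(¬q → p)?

2

a: successors {e}; ◇(¬q → p) there: e:T. ✓
e: successors {f}; ◇(¬q → p) there: f:T. ✓
f: successors {h}; ◇(¬q → p) there: h:F. ✗
h: no successors, so ◇◇(¬q → p) fails. ✗
Satisfying worlds: {a, e}.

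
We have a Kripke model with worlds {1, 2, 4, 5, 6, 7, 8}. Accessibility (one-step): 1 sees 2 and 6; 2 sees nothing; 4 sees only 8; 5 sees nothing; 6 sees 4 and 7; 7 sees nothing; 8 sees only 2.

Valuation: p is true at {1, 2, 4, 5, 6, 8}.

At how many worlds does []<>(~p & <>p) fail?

4

1: successors {2, 6}; <>(~p & <>p) there: 2:F, 6:F. ✗
2: no successors, so []<>(~p & <>p) holds vacuously. ✓
4: successors {8}; <>(~p & <>p) there: 8:F. ✗
5: no successors, so []<>(~p & <>p) holds vacuously. ✓
6: successors {4, 7}; <>(~p & <>p) there: 4:F, 7:F. ✗
7: no successors, so []<>(~p & <>p) holds vacuously. ✓
8: successors {2}; <>(~p & <>p) there: 2:F. ✗
Satisfying worlds: {2, 5, 7}.
So []<>(~p & <>p) fails at the other 4 worlds.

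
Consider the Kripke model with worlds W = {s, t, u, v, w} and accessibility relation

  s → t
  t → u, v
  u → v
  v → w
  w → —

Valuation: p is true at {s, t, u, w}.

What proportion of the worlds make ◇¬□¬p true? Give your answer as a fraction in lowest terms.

3/5

s: successors {t}; ¬□¬p there: t:T. ✓
t: successors {u, v}; ¬□¬p there: u:F, v:T. ✓
u: successors {v}; ¬□¬p there: v:T. ✓
v: successors {w}; ¬□¬p there: w:F. ✗
w: no successors, so ◇¬□¬p fails. ✗
That's 3 of 5 worlds, so 3/5.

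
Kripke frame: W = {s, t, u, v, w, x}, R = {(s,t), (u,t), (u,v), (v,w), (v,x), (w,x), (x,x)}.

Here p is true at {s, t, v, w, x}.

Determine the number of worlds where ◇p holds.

s: successors {t}; p there: t:T. ✓
t: no successors, so ◇p fails. ✗
u: successors {t, v}; p there: t:T, v:T. ✓
v: successors {w, x}; p there: w:T, x:T. ✓
w: successors {x}; p there: x:T. ✓
x: successors {x}; p there: x:T. ✓
Satisfying worlds: {s, u, v, w, x}.

5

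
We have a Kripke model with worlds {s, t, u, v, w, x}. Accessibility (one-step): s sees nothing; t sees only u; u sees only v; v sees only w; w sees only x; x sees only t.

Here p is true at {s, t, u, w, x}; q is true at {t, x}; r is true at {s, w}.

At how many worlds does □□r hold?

s: no successors, so □□r holds vacuously. ✓
t: successors {u}; □r there: u:F. ✗
u: successors {v}; □r there: v:T. ✓
v: successors {w}; □r there: w:F. ✗
w: successors {x}; □r there: x:F. ✗
x: successors {t}; □r there: t:F. ✗
Satisfying worlds: {s, u}.

2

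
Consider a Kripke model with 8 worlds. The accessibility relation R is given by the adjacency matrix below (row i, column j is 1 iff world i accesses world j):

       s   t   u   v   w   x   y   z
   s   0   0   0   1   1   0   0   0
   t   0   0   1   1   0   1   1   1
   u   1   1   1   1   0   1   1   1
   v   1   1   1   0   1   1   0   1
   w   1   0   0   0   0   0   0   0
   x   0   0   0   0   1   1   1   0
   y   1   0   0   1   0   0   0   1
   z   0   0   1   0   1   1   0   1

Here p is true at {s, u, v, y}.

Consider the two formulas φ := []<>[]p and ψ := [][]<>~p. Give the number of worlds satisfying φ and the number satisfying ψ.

2 and 0

For []<>[]p:
s: successors {v, w}; <>[]p there: v:T, w:F. ✗
t: successors {u, v, x, y, z}; <>[]p there: u:F, v:T, x:T, y:F, z:T. ✗
u: successors {s, t, u, v, x, y, z}; <>[]p there: s:T, t:F, u:F, v:T, x:T, y:F, z:T. ✗
v: successors {s, t, u, w, x, z}; <>[]p there: s:T, t:F, u:F, w:F, x:T, z:T. ✗
w: successors {s}; <>[]p there: s:T. ✓
x: successors {w, x, y}; <>[]p there: w:F, x:T, y:F. ✗
y: successors {s, v, z}; <>[]p there: s:T, v:T, z:T. ✓
z: successors {u, w, x, z}; <>[]p there: u:F, w:F, x:T, z:T. ✗
— 2 worlds.
For [][]<>~p:
s: successors {v, w}; []<>~p there: v:F, w:T. ✗
t: successors {u, v, x, y, z}; []<>~p there: u:T, v:F, x:F, y:T, z:F. ✗
u: successors {s, t, u, v, x, y, z}; []<>~p there: s:F, t:T, u:T, v:F, x:F, y:T, z:F. ✗
v: successors {s, t, u, w, x, z}; []<>~p there: s:F, t:T, u:T, w:T, x:F, z:F. ✗
w: successors {s}; []<>~p there: s:F. ✗
x: successors {w, x, y}; []<>~p there: w:T, x:F, y:T. ✗
y: successors {s, v, z}; []<>~p there: s:F, v:F, z:F. ✗
z: successors {u, w, x, z}; []<>~p there: u:T, w:T, x:F, z:F. ✗
— 0 worlds.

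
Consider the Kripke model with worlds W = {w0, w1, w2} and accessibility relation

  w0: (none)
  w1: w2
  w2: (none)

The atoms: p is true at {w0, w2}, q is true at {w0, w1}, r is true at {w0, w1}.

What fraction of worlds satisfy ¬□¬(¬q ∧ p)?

w0: □¬(¬q ∧ p) is T. ✗
w1: □¬(¬q ∧ p) is F. ✓
w2: □¬(¬q ∧ p) is T. ✗
That's 1 of 3 worlds, so 1/3.

1/3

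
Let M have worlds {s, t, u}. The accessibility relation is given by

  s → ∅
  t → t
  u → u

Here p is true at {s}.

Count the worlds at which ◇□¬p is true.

2

s: no successors, so ◇□¬p fails. ✗
t: successors {t}; □¬p there: t:T. ✓
u: successors {u}; □¬p there: u:T. ✓
Satisfying worlds: {t, u}.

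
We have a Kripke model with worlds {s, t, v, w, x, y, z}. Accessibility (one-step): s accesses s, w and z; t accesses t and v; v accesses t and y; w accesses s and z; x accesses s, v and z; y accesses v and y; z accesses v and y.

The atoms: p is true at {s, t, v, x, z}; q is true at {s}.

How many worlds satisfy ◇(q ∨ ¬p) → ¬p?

s: ◇(q ∨ ¬p) is T, ¬p is F. ✗
t: ◇(q ∨ ¬p) is F, ¬p is F. ✓
v: ◇(q ∨ ¬p) is T, ¬p is F. ✗
w: ◇(q ∨ ¬p) is T, ¬p is T. ✓
x: ◇(q ∨ ¬p) is T, ¬p is F. ✗
y: ◇(q ∨ ¬p) is T, ¬p is T. ✓
z: ◇(q ∨ ¬p) is T, ¬p is F. ✗
Satisfying worlds: {t, w, y}.

3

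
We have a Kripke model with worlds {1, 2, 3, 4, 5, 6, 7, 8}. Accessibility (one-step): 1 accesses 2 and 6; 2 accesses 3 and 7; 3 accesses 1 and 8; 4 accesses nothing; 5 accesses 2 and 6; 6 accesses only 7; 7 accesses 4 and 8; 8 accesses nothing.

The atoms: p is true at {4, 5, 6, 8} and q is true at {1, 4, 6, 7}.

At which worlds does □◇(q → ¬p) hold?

1: successors {2, 6}; ◇(q → ¬p) there: 2:T, 6:T. ✓
2: successors {3, 7}; ◇(q → ¬p) there: 3:T, 7:T. ✓
3: successors {1, 8}; ◇(q → ¬p) there: 1:T, 8:F. ✗
4: no successors, so □◇(q → ¬p) holds vacuously. ✓
5: successors {2, 6}; ◇(q → ¬p) there: 2:T, 6:T. ✓
6: successors {7}; ◇(q → ¬p) there: 7:T. ✓
7: successors {4, 8}; ◇(q → ¬p) there: 4:F, 8:F. ✗
8: no successors, so □◇(q → ¬p) holds vacuously. ✓

{1, 2, 4, 5, 6, 8}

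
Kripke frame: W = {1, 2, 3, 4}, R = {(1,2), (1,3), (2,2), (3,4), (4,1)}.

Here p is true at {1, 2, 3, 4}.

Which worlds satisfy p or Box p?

{1, 2, 3, 4}

1: p is T, Box p is T. ✓
2: p is T, Box p is T. ✓
3: p is T, Box p is T. ✓
4: p is T, Box p is T. ✓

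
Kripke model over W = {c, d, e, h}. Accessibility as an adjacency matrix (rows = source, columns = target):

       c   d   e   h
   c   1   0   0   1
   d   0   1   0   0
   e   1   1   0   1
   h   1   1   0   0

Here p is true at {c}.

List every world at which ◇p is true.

{c, e, h}

c: successors {c, h}; p there: c:T, h:F. ✓
d: successors {d}; p there: d:F. ✗
e: successors {c, d, h}; p there: c:T, d:F, h:F. ✓
h: successors {c, d}; p there: c:T, d:F. ✓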